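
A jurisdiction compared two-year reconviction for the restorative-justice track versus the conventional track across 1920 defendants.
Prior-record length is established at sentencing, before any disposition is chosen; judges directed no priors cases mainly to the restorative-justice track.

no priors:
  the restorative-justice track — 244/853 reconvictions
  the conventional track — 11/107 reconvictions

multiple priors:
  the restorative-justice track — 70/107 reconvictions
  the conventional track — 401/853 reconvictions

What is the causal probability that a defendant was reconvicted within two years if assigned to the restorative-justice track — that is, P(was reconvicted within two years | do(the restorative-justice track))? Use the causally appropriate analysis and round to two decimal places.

The stratified and pooled comparisons disagree (the conventional track wins within each prior-record length; the restorative-justice track wins overall), so the answer turns on the causal role of prior-record length.
Here prior-record length is a common cause — it drives both which disposition a case falls under and the outcome. The crude comparison mixes populations; the stratum-specific rates are the causally relevant ones.
Standardising the restorative-justice track to the population prior-record length mix: 0.500·244/853 + 0.500·70/107 = 0.470.

0.47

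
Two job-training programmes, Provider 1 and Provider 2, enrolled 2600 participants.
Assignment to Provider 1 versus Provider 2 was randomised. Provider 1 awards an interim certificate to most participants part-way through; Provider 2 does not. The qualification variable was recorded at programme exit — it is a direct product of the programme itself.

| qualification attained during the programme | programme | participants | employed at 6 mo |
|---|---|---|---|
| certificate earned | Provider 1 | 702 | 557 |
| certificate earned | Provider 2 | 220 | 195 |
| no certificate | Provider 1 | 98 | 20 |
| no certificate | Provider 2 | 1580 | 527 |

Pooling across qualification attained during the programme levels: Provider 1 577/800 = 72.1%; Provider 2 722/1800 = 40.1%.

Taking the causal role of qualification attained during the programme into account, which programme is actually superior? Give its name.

Qualification attained during the programme here is a post-treatment variable shaped by the programme; conditioning on it would introduce bias rather than remove it. The overall comparison is the causal one.
Pooled: Provider 1 72.1% vs Provider 2 40.1%; Provider 1 is higher overall.

Provider 1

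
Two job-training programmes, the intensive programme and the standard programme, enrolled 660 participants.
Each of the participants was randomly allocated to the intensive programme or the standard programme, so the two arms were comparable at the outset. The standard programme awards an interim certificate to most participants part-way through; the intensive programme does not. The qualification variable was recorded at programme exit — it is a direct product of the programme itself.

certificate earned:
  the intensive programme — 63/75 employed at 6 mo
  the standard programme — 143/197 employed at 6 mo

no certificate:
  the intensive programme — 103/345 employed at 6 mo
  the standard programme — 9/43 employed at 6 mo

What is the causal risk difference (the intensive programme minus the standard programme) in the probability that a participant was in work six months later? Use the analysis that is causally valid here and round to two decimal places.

the intensive programme is higher inside every qualification attained during the programme stratum but the standard programme is higher in aggregate. Whether to stratify depends on how qualification attained during the programme relates to the programme.
Qualification attained during the programme is recorded after the programme and is itself shifted by it — it sits on the causal path from programme to outcome. Conditioning on a mediator would strip out part of the effect we want; the pooled comparison gives the total causal effect.
The causal difference is the pooled difference: 0.395 − 0.633 = -0.238.

-0.24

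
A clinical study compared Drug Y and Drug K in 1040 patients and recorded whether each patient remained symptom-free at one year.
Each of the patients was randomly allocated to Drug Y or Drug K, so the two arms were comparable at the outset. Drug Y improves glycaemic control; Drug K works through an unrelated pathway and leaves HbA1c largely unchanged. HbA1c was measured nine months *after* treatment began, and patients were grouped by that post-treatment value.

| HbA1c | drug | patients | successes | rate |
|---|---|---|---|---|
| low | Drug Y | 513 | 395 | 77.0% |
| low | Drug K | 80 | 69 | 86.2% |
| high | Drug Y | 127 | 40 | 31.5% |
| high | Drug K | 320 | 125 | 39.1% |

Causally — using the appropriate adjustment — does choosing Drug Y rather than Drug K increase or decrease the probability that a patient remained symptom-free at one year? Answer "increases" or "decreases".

increases

The stratified and pooled comparisons disagree (Drug K wins within each HbA1c; Drug Y wins overall), so the answer turns on the causal role of HbA1c.
HbA1c here is a post-treatment variable shaped by the drug; conditioning on it would introduce bias rather than remove it. The overall comparison is the causal one.
Pooled: Drug Y 68.0% vs Drug K 48.5%; Drug Y is higher overall.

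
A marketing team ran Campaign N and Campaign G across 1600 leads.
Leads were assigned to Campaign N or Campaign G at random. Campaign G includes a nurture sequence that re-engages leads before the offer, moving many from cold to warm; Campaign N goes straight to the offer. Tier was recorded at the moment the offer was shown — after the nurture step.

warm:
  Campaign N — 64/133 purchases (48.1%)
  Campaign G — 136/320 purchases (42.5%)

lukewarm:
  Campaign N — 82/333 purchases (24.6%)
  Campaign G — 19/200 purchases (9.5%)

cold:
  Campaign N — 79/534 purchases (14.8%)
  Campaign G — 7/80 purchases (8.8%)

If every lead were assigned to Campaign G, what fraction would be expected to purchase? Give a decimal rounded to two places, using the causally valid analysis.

0.27

Stratifying would compare campaigns among leads the campaigns themselves sorted into engagement tier groups — a form of selection on an intermediate. The unconditioned pooled rates give the total causal effect.
So P(outcome | do(Campaign G)) is just the pooled rate for Campaign G: 162/600 = 0.270.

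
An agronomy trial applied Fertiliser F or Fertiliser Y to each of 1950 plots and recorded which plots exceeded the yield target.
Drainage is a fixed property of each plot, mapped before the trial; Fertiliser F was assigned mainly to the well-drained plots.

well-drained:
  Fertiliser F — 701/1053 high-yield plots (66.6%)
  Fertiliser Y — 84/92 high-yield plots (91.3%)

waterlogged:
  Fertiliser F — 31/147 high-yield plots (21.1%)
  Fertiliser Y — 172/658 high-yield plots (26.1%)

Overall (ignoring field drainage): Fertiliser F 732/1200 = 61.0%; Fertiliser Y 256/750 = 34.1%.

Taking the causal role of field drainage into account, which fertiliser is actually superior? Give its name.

Here field drainage is a common cause — it drives both which fertiliser a case falls under and the outcome. The crude comparison mixes populations; the stratum-specific rates are the causally relevant ones.
Within each level — well-drained: 66.6% vs 91.3%; waterlogged: 21.1% vs 26.1% — Fertiliser Y is higher every time.

Fertiliser Y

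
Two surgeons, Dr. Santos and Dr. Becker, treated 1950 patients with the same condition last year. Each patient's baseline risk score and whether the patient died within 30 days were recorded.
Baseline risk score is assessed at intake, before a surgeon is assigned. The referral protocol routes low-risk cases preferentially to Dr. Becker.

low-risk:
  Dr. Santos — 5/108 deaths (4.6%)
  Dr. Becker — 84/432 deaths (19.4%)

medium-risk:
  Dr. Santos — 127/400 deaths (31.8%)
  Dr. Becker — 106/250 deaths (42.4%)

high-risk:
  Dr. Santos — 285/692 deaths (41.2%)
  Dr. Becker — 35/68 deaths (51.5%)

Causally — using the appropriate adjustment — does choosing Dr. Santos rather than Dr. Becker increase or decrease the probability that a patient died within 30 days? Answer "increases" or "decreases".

The baseline risk score-specific comparison favours Dr. Santos throughout, but the pooled figures favour Dr. Becker. The question is whether to condition on baseline risk score.
Here baseline risk score is a common cause — it drives both which surgeon a case falls under and the outcome. The crude comparison mixes populations; the stratum-specific rates are the causally relevant ones.
Within each level — low-risk: 4.6% vs 19.4%; medium-risk: 31.8% vs 42.4%; high-risk: 41.2% vs 51.5% — Dr. Santos is lower every time.

decreases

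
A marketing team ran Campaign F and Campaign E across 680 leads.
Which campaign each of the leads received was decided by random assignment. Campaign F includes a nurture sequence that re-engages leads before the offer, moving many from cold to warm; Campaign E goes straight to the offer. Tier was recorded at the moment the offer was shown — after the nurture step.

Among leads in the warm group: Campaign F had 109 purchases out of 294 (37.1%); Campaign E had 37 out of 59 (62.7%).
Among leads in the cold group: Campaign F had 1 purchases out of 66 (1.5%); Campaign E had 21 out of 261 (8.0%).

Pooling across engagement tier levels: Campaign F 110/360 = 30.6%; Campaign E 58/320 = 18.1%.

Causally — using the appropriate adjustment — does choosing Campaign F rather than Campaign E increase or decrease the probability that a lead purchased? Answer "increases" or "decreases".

Stratifying would compare campaigns among leads the campaigns themselves sorted into engagement tier groups — a form of selection on an intermediate. The unconditioned pooled rates give the total causal effect.
Pooled: Campaign F 30.6% vs Campaign E 18.1%; Campaign F is higher overall.

increases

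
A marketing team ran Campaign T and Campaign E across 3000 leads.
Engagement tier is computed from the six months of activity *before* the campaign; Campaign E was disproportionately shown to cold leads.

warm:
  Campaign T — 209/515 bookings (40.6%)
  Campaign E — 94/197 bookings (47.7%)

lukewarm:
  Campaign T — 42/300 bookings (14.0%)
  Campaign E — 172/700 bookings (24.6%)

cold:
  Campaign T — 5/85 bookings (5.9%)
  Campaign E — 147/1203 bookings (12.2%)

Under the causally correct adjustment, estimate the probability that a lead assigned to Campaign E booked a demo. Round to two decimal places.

0.25

The stratified and pooled comparisons disagree (Campaign E wins within each engagement tier; Campaign T wins overall), so the answer turns on the causal role of engagement tier.
Since engagement tier is a pre-existing factor (not a product of the campaign) and it affects the outcome on its own, it is a confounder. The stratified rates, not the pooled rate, identify the causal effect.
Standardising Campaign E to the population engagement tier mix: 0.237·94/197 + 0.333·172/700 + 0.429·147/1203 = 0.248.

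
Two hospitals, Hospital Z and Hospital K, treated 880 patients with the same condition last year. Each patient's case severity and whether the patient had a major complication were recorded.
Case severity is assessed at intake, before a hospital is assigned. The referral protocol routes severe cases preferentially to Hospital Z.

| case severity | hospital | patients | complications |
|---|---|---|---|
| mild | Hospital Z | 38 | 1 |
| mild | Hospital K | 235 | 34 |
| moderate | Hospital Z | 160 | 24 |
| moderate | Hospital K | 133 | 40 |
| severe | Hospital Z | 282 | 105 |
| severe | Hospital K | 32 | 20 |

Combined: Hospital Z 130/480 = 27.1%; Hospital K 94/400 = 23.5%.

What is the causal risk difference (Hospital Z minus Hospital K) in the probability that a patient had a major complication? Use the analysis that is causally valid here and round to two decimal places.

The imbalance in case severity arose from how patients were allocated, not from anything the hospital did; and case severity independently affects the outcome. The pooled gap is confounded — condition on case severity.
Adjusting over the population distribution of case severity: 0.310·(0.026−0.145) + 0.333·(0.150−0.301) + 0.357·(0.372−0.625) = -0.177.

-0.18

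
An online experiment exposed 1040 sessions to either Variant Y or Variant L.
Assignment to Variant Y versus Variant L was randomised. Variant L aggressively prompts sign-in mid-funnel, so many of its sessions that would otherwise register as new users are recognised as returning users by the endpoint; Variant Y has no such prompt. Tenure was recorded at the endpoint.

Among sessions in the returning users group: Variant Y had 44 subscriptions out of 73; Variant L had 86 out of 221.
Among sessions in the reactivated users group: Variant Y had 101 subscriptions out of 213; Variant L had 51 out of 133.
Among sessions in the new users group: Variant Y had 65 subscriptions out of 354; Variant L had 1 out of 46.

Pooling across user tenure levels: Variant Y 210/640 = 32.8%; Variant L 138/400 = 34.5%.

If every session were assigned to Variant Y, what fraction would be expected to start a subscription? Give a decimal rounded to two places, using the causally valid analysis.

0.33

The user tenure-specific comparison favours Variant Y throughout, but the pooled figures favour Variant L. The question is whether to condition on user tenure.
The distribution of user tenure is itself part of what the variant does — it is an intermediate outcome. Holding it fixed would remove that part of the effect; the total effect is the pooled difference.
So P(outcome | do(Variant Y)) is just the pooled rate for Variant Y: 210/640 = 0.328.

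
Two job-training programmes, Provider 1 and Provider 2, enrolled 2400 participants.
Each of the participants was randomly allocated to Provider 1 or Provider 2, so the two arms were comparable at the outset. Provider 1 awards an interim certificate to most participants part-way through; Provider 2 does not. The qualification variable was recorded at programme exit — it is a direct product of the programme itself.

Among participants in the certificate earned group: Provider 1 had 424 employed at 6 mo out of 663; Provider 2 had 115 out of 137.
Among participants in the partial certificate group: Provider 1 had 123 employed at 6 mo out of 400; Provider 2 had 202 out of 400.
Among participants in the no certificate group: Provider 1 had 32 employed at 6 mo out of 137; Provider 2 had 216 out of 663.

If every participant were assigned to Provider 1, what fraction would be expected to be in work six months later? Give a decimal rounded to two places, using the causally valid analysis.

0.48

Qualification attained during the programme is downstream of the programme. One should not condition on a consequence of treatment, so the overall rates are the right comparison.
So P(outcome | do(Provider 1)) is just the pooled rate for Provider 1: 579/1200 = 0.482.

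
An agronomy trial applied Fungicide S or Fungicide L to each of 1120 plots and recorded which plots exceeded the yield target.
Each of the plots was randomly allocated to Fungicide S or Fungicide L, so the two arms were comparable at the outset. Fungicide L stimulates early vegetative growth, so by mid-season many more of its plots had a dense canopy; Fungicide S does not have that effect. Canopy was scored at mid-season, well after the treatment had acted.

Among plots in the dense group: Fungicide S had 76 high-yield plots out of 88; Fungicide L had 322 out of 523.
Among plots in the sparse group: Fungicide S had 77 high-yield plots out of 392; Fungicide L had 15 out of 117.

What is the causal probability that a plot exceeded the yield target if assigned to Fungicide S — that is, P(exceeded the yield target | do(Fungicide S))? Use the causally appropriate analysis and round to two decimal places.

Within every mid-season canopy level Fungicide S has the higher rate, yet pooled Fungicide L does — Simpson's reversal.
Because the fungicide influences mid-season canopy, mid-season canopy is a post-treatment mediator, not a confounder. Stratifying on it would bias the estimate; the causal effect is the crude pooled difference.
So P(outcome | do(Fungicide S)) is just the pooled rate for Fungicide S: 153/480 = 0.319.

0.32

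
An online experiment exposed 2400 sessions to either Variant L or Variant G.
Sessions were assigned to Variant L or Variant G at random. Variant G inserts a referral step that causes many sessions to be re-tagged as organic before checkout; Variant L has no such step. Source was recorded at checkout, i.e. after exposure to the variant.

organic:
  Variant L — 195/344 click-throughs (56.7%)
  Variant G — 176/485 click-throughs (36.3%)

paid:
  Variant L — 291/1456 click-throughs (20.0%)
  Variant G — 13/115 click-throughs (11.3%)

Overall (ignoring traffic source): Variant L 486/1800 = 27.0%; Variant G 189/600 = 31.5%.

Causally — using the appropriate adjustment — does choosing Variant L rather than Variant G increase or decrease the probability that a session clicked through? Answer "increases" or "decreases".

The distribution of traffic source is itself part of what the variant does — it is an intermediate outcome. Holding it fixed would remove that part of the effect; the total effect is the pooled difference.
Pooled: Variant L 27.0% vs Variant G 31.5%; Variant G is higher overall.

decreases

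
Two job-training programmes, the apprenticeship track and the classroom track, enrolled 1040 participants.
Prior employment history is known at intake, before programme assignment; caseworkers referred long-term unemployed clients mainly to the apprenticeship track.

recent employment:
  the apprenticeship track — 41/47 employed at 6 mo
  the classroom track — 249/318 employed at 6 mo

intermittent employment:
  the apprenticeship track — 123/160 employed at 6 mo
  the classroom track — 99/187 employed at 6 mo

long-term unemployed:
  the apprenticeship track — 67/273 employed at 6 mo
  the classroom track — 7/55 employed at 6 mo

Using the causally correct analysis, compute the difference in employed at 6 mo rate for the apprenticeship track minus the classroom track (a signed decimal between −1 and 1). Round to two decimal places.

Prior employment history is set before the programme has any effect — it is not caused by the programme — and it independently drives the outcome. That makes it a confounder, so the causal comparison is within prior employment history levels.
Adjusting over the population distribution of prior employment history: 0.351·(0.872−0.783) + 0.334·(0.769−0.529) + 0.315·(0.245−0.127) = +0.148.

+0.15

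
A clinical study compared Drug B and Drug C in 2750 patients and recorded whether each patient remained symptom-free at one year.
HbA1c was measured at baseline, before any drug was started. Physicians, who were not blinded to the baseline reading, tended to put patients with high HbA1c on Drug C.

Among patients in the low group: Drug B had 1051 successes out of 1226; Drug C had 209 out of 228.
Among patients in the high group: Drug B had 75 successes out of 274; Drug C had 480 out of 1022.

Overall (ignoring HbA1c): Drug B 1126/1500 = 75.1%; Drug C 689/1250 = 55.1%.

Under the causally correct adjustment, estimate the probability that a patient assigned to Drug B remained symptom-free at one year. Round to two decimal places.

0.58

Here HbA1c is a common cause — it drives both which drug a case falls under and the outcome. The crude comparison mixes populations; the stratum-specific rates are the causally relevant ones.
Standardising Drug B to the population HbA1c mix: 0.529·1051/1226 + 0.471·75/274 = 0.582.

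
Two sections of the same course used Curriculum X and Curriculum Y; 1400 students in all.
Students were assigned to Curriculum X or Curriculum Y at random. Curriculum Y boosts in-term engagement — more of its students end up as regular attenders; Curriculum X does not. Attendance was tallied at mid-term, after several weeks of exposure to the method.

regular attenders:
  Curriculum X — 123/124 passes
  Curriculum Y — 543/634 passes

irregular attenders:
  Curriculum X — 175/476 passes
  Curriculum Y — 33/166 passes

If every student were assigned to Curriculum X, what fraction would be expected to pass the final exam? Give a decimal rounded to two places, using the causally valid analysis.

0.50

The distribution of mid-term attendance is itself part of what the teaching method does — it is an intermediate outcome. Holding it fixed would remove that part of the effect; the total effect is the pooled difference.
So P(outcome | do(Curriculum X)) is just the pooled rate for Curriculum X: 298/600 = 0.497.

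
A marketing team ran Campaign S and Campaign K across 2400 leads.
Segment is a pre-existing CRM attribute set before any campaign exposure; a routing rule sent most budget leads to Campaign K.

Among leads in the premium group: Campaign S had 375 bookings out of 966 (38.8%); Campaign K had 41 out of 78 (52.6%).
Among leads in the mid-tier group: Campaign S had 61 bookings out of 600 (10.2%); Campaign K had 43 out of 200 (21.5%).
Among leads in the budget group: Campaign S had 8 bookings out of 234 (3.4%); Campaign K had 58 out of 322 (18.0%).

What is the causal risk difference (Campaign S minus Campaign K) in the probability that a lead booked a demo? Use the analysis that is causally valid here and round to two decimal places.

Campaign K is higher inside every customer segment stratum but Campaign S is higher in aggregate. Whether to stratify depends on how customer segment relates to the campaign.
Here customer segment is a common cause — it drives both which campaign a case falls under and the outcome. The crude comparison mixes populations; the stratum-specific rates are the causally relevant ones.
Adjusting over the population distribution of customer segment: 0.435·(0.388−0.526) + 0.333·(0.102−0.215) + 0.232·(0.034−0.180) = -0.131.

-0.13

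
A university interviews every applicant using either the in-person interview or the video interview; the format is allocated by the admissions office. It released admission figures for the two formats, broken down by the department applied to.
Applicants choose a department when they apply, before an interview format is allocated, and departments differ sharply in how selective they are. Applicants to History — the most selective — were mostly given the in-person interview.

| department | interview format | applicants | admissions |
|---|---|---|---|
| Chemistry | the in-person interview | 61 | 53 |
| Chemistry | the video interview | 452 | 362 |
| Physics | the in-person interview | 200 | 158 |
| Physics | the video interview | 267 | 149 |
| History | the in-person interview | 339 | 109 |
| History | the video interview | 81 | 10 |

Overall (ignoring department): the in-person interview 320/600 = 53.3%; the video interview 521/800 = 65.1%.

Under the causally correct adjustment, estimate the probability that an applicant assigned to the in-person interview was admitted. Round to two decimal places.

0.68

Department is set before the interview format has any effect — it is not caused by the interview format — and it independently drives the outcome. That makes it a confounder, so the causal comparison is within department levels.
Standardising the in-person interview to the population department mix: 0.366·53/61 + 0.334·158/200 + 0.300·109/339 = 0.678.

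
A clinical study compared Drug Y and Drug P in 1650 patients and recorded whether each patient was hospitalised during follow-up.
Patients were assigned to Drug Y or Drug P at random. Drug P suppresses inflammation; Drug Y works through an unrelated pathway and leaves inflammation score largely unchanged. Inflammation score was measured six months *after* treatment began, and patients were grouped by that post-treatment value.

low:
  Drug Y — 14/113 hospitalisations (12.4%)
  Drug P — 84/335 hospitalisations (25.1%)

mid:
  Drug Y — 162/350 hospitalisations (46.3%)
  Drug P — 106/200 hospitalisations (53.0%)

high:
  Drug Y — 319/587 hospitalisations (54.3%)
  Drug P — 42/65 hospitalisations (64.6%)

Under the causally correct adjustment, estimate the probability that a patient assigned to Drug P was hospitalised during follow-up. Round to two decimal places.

0.39

Inflammation score is recorded after the drug and is itself shifted by it — it sits on the causal path from drug to outcome. Conditioning on a mediator would strip out part of the effect we want; the pooled comparison gives the total causal effect.
So P(outcome | do(Drug P)) is just the pooled rate for Drug P: 232/600 = 0.387.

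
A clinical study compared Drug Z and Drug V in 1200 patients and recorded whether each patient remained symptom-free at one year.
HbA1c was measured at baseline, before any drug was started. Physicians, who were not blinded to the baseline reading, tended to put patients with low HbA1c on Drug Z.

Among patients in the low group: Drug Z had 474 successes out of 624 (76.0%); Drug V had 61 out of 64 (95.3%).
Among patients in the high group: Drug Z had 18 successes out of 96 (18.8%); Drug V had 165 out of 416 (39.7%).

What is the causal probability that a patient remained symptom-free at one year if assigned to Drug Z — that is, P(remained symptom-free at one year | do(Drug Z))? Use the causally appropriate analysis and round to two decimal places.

0.52

Here HbA1c is a common cause — it drives both which drug a case falls under and the outcome. The crude comparison mixes populations; the stratum-specific rates are the causally relevant ones.
Standardising Drug Z to the population HbA1c mix: 0.573·474/624 + 0.427·18/96 = 0.516.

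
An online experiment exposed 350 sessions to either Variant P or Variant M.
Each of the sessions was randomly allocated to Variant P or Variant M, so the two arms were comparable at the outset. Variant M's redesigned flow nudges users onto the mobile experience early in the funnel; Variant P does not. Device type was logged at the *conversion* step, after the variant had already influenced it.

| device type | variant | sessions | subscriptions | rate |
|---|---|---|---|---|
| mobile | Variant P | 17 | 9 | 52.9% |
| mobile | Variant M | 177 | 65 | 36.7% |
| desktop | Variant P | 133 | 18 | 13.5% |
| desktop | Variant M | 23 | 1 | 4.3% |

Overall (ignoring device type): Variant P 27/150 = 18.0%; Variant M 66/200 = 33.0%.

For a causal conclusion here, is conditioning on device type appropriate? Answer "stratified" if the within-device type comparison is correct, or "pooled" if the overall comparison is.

The distribution of device type is itself part of what the variant does — it is an intermediate outcome. Holding it fixed would remove that part of the effect; the total effect is the pooled difference.
Pooled: Variant P 18.0% vs Variant M 33.0%; Variant M is higher overall.

pooled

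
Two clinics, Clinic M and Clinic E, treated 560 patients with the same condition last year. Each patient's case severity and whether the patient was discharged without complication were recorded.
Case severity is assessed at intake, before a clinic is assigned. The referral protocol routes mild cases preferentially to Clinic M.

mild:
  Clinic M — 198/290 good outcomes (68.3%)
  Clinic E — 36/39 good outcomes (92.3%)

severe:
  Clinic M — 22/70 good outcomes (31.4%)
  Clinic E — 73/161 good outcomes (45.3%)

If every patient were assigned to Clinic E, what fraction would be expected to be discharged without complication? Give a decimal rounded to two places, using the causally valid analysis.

The case severity-specific comparison favours Clinic E throughout, but the pooled figures favour Clinic M. The question is whether to condition on case severity.
The imbalance in case severity arose from how patients were allocated, not from anything the clinic did; and case severity independently affects the outcome. The pooled gap is confounded — condition on case severity.
Standardising Clinic E to the population case severity mix: 0.588·36/39 + 0.412·73/161 = 0.729.

0.73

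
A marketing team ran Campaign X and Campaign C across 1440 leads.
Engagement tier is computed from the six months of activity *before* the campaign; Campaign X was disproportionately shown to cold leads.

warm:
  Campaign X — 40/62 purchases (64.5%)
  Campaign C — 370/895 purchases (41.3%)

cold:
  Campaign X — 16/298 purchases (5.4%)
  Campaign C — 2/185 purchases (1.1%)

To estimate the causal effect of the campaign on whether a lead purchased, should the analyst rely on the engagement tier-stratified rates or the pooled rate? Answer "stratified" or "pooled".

stratified

Here engagement tier is a common cause — it drives both which campaign a case falls under and the outcome. The crude comparison mixes populations; the stratum-specific rates are the causally relevant ones.
Within each level — warm: 64.5% vs 41.3%; cold: 5.4% vs 1.1% — Campaign X is higher every time.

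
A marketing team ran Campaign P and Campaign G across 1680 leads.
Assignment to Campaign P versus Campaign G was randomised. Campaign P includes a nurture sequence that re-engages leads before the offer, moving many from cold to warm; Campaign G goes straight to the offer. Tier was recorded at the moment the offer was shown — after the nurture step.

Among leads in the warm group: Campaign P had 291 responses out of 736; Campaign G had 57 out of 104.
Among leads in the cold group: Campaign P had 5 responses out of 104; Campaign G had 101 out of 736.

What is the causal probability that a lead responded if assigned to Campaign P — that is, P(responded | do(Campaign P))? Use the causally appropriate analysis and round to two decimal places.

Campaign G is higher inside every engagement tier stratum but Campaign P is higher in aggregate. Whether to stratify depends on how engagement tier relates to the campaign.
Engagement tier here is a post-treatment variable shaped by the campaign; conditioning on it would introduce bias rather than remove it. The overall comparison is the causal one.
So P(outcome | do(Campaign P)) is just the pooled rate for Campaign P: 296/840 = 0.352.

0.35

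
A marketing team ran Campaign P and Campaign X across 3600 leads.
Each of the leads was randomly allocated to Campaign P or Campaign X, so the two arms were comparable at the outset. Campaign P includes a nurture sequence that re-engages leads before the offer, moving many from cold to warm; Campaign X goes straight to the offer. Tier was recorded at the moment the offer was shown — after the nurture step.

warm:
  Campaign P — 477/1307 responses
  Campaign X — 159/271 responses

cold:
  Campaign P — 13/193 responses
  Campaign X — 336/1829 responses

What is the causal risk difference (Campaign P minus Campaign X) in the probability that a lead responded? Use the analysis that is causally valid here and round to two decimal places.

+0.09

Within every engagement tier level Campaign X has the higher rate, yet pooled Campaign P does — Simpson's reversal.
The distribution of engagement tier is itself part of what the campaign does — it is an intermediate outcome. Holding it fixed would remove that part of the effect; the total effect is the pooled difference.
The causal difference is the pooled difference: 0.327 − 0.236 = +0.091.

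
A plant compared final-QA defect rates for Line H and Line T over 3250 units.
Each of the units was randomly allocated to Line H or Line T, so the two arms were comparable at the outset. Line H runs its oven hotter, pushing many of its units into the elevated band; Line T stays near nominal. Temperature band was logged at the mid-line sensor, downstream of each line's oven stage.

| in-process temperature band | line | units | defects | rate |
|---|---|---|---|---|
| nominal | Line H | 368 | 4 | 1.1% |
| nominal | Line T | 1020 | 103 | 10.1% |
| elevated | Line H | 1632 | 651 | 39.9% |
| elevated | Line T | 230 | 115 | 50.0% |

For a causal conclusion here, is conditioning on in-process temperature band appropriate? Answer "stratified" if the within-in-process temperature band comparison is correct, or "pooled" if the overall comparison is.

The in-process temperature band-specific comparison favours Line H throughout, but the pooled figures favour Line T. The question is whether to condition on in-process temperature band.
Because the line influences in-process temperature band, in-process temperature band is a post-treatment mediator, not a confounder. Stratifying on it would bias the estimate; the causal effect is the crude pooled difference.
Pooled: Line H 32.8% vs Line T 17.4%; Line T is lower overall.

pooled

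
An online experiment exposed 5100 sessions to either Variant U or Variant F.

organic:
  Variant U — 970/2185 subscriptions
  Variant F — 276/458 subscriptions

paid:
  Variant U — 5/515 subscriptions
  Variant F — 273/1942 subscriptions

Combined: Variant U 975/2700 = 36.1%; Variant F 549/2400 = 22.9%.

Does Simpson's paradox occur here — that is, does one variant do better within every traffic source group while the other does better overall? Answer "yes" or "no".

Within each traffic source level (organic 44.4% vs 60.3%; paid 1.0% vs 14.1%), Variant F has the higher rate every time. Pooled: 36.1% vs 22.9% — Variant U has the higher rate overall. The two comparisons disagree.

yes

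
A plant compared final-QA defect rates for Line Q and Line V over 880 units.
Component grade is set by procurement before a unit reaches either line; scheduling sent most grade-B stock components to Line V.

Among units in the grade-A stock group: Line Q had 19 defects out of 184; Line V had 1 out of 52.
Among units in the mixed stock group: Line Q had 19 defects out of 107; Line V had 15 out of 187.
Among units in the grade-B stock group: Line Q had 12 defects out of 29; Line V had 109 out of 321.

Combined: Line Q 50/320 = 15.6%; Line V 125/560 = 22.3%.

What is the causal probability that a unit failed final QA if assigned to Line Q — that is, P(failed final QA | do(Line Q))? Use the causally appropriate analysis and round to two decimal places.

0.25

The component grade-specific comparison favours Line V throughout, but the pooled figures favour Line Q. The question is whether to condition on component grade.
Component grade differs across lines for reasons unrelated to any effect of the line itself, and it separately predicts the outcome — a classic confounder. We must compare within component grade levels.
Standardising Line Q to the population component grade mix: 0.268·19/184 + 0.334·19/107 + 0.398·12/29 = 0.252.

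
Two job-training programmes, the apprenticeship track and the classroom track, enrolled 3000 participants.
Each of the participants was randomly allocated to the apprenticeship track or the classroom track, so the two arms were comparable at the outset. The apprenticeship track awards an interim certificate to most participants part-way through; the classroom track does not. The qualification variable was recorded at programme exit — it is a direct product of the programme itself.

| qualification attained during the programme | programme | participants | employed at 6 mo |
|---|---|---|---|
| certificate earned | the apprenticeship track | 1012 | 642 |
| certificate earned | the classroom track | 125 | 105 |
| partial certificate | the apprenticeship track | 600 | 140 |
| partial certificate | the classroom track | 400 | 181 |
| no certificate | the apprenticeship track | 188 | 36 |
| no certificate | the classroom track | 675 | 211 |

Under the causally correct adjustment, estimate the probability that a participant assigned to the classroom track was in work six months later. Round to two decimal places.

Because the programme influences qualification attained during the programme, qualification attained during the programme is a post-treatment mediator, not a confounder. Stratifying on it would bias the estimate; the causal effect is the crude pooled difference.
So P(outcome | do(the classroom track)) is just the pooled rate for the classroom track: 497/1200 = 0.414.

0.41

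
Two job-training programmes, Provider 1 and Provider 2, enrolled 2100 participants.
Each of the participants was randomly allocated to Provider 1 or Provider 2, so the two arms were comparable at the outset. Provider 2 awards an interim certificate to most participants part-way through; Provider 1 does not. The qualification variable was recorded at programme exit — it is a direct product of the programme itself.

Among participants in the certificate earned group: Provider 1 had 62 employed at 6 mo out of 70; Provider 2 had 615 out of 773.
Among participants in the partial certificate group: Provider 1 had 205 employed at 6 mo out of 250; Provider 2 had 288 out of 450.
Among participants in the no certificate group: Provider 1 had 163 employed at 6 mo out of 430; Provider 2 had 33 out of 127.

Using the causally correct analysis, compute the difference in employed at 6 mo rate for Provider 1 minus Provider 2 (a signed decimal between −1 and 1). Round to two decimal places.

The stratified and pooled comparisons disagree (Provider 1 wins within each qualification attained during the programme; Provider 2 wins overall), so the answer turns on the causal role of qualification attained during the programme.
The distribution of qualification attained during the programme is itself part of what the programme does — it is an intermediate outcome. Holding it fixed would remove that part of the effect; the total effect is the pooled difference.
The causal difference is the pooled difference: 0.573 − 0.693 = -0.120.

-0.12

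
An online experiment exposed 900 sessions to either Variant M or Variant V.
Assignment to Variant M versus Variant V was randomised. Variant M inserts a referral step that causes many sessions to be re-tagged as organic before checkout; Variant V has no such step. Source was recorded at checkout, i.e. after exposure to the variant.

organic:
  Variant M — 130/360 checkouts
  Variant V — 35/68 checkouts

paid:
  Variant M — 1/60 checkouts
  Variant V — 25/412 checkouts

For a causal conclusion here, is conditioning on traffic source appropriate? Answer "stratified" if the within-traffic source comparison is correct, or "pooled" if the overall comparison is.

Because the variant influences traffic source, traffic source is a post-treatment mediator, not a confounder. Stratifying on it would bias the estimate; the causal effect is the crude pooled difference.
Pooled: Variant M 31.2% vs Variant V 12.5%; Variant M is higher overall.

pooled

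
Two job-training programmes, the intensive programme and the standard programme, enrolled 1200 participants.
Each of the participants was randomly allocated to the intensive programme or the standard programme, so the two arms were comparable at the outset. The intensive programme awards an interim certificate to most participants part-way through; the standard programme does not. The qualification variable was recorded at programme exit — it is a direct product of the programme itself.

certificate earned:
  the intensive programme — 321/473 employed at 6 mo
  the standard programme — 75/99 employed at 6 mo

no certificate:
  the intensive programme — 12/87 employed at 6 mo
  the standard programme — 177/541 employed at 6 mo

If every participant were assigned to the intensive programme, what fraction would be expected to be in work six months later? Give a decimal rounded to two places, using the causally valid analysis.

0.59

Within every qualification attained during the programme level the standard programme has the higher rate, yet pooled the intensive programme does — Simpson's reversal.
Because the programme influences qualification attained during the programme, qualification attained during the programme is a post-treatment mediator, not a confounder. Stratifying on it would bias the estimate; the causal effect is the crude pooled difference.
So P(outcome | do(the intensive programme)) is just the pooled rate for the intensive programme: 333/560 = 0.595.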